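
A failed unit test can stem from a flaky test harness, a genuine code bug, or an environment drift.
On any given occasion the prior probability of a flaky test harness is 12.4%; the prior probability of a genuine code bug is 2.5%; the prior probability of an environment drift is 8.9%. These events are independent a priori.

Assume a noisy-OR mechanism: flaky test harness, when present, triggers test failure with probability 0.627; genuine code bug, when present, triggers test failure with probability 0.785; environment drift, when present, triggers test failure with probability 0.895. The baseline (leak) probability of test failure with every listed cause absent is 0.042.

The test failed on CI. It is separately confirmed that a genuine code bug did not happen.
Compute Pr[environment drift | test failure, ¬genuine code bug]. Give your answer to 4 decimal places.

Under noisy-OR, P(test failure | causes) = 1 − (1−0.042)·∏(1−qᵢ) over the active causes.
Enumerate the 4 (flaky test harness, environment drift) configurations and weight by the priors:
  P(test failure | ¬genuine code bug) = 0.042·0.876·0.911 + 0.89941·0.876·0.089 + 0.642666·0.124·0.911 + 0.96248·0.124·0.089
        = 0.033518 + 0.070122 + 0.072598 + 0.010622 = 0.186860
The terms with environment drift present sum to 0.080744, so
  P(environment drift | test failure, ¬genuine code bug) = 0.080744 / 0.186860 ≈ 0.4321

Pr[environment drift | test failure, ¬genuine code bug] ≈ 0.4321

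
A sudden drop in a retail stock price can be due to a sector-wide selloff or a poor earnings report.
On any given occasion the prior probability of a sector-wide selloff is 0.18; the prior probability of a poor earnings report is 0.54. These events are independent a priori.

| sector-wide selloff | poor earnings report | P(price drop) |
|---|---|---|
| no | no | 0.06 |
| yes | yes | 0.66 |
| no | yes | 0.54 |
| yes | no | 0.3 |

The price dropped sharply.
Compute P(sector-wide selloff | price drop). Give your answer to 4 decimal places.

P(sector-wide selloff | price drop) ≈ 0.2537

P(price drop) = 0.06·0.82·0.46 + 0.54·0.82·0.54 + 0.3·0.18·0.46 + 0.66·0.18·0.54 = 0.022632 + 0.239112 + 0.024840 + 0.064152 = 0.350736
Restricting to configurations with sector-wide selloff present: 0.024840 + 0.064152 = 0.088992.
P(sector-wide selloff | price drop) = 0.088992 / 0.350736 ≈ 0.2537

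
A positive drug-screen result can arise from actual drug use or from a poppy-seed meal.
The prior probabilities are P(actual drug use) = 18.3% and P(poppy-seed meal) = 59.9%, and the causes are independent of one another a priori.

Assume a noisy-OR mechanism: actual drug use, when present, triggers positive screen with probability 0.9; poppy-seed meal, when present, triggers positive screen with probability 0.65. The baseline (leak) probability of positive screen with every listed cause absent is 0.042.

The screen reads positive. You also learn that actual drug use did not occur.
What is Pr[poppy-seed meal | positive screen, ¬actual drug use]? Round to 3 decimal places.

Pr[poppy-seed meal | positive screen, ¬actual drug use] ≈ 0.959

Under noisy-OR, P(positive screen | causes) = 1 − (1−0.042)·∏(1−qᵢ) over the active causes.
By total probability over both values of poppy-seed meal:
  P(positive screen | ¬actual drug use) = 0.042·0.401 + 0.6647·0.599
        = 0.016842 + 0.398155 = 0.414997
Keeping only the poppy-seed meal-present terms gives 0.398155, so
  P(poppy-seed meal | positive screen, ¬actual drug use) = 0.398155 / 0.414997 ≈ 0.959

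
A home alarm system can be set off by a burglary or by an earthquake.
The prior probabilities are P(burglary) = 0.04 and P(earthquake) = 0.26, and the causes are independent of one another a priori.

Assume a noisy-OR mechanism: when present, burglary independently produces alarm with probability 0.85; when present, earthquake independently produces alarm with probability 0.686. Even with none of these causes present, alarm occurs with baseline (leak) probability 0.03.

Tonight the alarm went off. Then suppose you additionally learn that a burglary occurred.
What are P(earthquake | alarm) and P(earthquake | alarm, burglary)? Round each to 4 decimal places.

Under noisy-OR, P(alarm | causes) = 1 − (1−0.03)·∏(1−qᵢ) over the active causes.
Weight on earthquake=true, given the evidence: 0.173577 + 0.009925 = 0.183502
Normalizer over all consistent configurations: 0.03·0.96·0.74 + 0.69542·0.96·0.26 + 0.8545·0.04·0.74 + 0.954313·0.04·0.26 = 0.230107
Posterior = 0.183502 / 0.230107 ≈ 0.7975

Now condition on the additional information:
Sum P(alarm|·) weighted by the priors over both values of earthquake:
  P(alarm | burglary) = 0.8545*0.74 + 0.954313*0.26
        = 0.632330 + 0.248121 = 0.880451
The terms with earthquake present sum to 0.248121, so
  P(earthquake | alarm, burglary) = 0.248121 / 0.880451 ≈ 0.2818

P(earthquake | alarm) ≈ 0.7975; P(earthquake | alarm, burglary) ≈ 0.2818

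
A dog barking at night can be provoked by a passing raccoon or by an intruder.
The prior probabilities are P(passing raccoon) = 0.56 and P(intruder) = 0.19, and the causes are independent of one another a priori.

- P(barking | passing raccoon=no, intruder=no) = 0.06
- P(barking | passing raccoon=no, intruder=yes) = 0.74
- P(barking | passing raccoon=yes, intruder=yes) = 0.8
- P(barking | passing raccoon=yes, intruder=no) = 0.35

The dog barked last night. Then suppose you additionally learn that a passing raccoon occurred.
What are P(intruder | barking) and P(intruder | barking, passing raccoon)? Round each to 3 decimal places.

Numerator (weight on configurations with intruder): 0.061864 + 0.085120 = 0.146984
Normalizer over all consistent configurations: 0.06*0.44*0.81 + 0.74*0.44*0.19 + 0.35*0.56*0.81 + 0.8*0.56*0.19 = 0.327128
P(intruder | barking) = 0.146984/0.327128 ≈ 0.449

With the extra evidence:
Weight on intruder=true, given the evidence: 0.8×0.19 = 0.152000
Normalizer over all consistent configurations: 0.35×0.81 + 0.8×0.19 = 0.435500
Posterior = 0.152000 / 0.435500 ≈ 0.349

P(intruder | barking) ≈ 0.449; P(intruder | barking, passing raccoon) ≈ 0.349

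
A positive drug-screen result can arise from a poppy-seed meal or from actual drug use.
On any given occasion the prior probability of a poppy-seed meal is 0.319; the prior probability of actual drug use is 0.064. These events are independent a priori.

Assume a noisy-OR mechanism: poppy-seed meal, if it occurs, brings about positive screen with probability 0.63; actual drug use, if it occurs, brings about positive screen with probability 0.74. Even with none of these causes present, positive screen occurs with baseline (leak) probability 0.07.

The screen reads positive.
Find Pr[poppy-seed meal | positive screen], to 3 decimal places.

Pr[poppy-seed meal | positive screen] ≈ 0.734

Under noisy-OR, P(positive screen | causes) = 1 − (1−0.07)·∏(1−qᵢ) over the active causes.
Weight on poppy-seed meal=true, given the evidence: 0.195841 + 0.018589 = 0.214430
The normalizing constant is 0.07*0.681*0.936 + 0.7582*0.681*0.064 + 0.6559*0.319*0.936 + 0.910534*0.319*0.064 = 0.292094
P(poppy-seed meal | positive screen) = 0.214430/0.292094 ≈ 0.734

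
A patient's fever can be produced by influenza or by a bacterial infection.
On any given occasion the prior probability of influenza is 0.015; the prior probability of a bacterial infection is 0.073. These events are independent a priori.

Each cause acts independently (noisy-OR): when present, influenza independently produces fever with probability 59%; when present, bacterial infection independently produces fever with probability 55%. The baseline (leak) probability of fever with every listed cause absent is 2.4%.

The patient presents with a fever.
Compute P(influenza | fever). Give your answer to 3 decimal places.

P(influenza | fever) ≈ 0.129

Under noisy-OR, P(fever | causes) = 1 − (1−0.024)·∏(1−qᵢ) over the active causes.
P(fever) = 0.024·0.985·0.927 + 0.5608·0.985·0.073 + 0.59984·0.015·0.927 + 0.819928·0.015·0.073 = 0.021914 + 0.040324 + 0.008341 + 0.000898 = 0.071477
The influenza-present share is 0.008341 + 0.000898 = 0.009239.
P(influenza | fever) = 0.009239 / 0.071477 ≈ 0.129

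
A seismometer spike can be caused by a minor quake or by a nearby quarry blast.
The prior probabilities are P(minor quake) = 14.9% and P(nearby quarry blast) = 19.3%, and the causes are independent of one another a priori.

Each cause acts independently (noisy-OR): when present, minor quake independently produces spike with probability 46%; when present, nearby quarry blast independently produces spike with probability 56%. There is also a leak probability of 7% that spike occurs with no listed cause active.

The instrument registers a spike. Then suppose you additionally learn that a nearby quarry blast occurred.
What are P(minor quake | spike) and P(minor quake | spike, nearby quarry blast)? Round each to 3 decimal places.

P(minor quake | spike) ≈ 0.362; P(minor quake | spike, nearby quarry blast) ≈ 0.188

Under noisy-OR, P(spike | causes) = 1 − (1−0.07)·∏(1−qᵢ) over the active causes.
For the numerator, keep only minor quake=true terms: 0.059857 + 0.022403 = 0.082260
The normalizing constant is 0.07×0.851×0.807 + 0.5908×0.851×0.193 + 0.4978×0.149×0.807 + 0.779032×0.149×0.193 = 0.227368
Posterior = 0.082260 / 0.227368 ≈ 0.362

With the extra evidence:
P(spike | nearby quarry blast) = 0.5908·0.851 + 0.779032·0.149 = 0.502771 + 0.116076 = 0.618847
Of this, 0.116076 comes from 0.779032·0.149 (the minor quake=true cases).
P(minor quake | spike, nearby quarry blast) = 0.116076 / 0.618847 ≈ 0.188
— nearby quarry blast explains away the evidence for minor quake.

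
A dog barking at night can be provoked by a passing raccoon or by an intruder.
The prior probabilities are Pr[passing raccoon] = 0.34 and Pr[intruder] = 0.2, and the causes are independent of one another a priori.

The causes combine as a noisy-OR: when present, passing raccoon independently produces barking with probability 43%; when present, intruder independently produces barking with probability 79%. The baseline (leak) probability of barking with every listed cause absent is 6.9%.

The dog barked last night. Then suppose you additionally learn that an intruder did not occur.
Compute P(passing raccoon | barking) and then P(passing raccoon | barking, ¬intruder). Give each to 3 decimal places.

Under noisy-OR, P(barking | causes) = 1 − (1−0.069)·∏(1−qᵢ) over the active causes.
Enumerate the 4 (passing raccoon, intruder) configurations and weight by the priors:
  P(barking) = 0.069*0.66*0.8 + 0.80449*0.66*0.2 + 0.46933*0.34*0.8 + 0.888559*0.34*0.2
        = 0.036432 + 0.106193 + 0.127658 + 0.060422 = 0.330705
The terms with passing raccoon present sum to 0.188080, so
  P(passing raccoon | barking) = 0.188080 / 0.330705 ≈ 0.569

Now condition on the additional information:
P(barking | ¬intruder) = 0.069·0.66 + 0.46933·0.34 = 0.045540 + 0.159572 = 0.205112
Of this, 0.159572 comes from 0.46933·0.34 (the passing raccoon=true cases).
Hence the posterior is 0.159572/0.205112 ≈ 0.778.
With intruder excluded, passing raccoon must carry more of the explanatory weight for the barking.

P(passing raccoon | barking) ≈ 0.569; P(passing raccoon | barking, ¬intruder) ≈ 0.778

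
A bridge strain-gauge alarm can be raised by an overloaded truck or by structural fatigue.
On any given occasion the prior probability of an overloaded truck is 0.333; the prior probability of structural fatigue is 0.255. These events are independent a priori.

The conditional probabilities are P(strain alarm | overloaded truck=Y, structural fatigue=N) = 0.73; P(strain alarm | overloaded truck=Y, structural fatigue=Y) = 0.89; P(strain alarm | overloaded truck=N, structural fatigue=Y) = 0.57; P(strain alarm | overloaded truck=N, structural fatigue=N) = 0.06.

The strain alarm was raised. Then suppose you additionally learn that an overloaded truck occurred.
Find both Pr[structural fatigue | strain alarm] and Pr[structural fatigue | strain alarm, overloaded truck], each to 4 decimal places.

Enumerate the 4 (overloaded truck, structural fatigue) configurations and weight by the priors:
  P(strain alarm) = 0.06×0.667×0.745 + 0.57×0.667×0.255 + 0.73×0.333×0.745 + 0.89×0.333×0.255
        = 0.029815 + 0.096948 + 0.181102 + 0.075574 = 0.383439
Configurations with structural fatigue contribute 0.172522, so
  P(structural fatigue | strain alarm) = 0.172522 / 0.383439 ≈ 0.4499

Now also conditioning on overloaded truck=true:
Numerator (weight on configurations with structural fatigue): 0.89*0.255 = 0.226950
The normalizing constant is 0.73*0.745 + 0.89*0.255 = 0.770800
P(structural fatigue | strain alarm, overloaded truck) = 0.226950/0.770800 ≈ 0.2944
The drop from 0.4499 to 0.2944 is the explaining-away (discounting) effect.

Pr[structural fatigue | strain alarm] ≈ 0.4499; Pr[structural fatigue | strain alarm, overloaded truck] ≈ 0.2944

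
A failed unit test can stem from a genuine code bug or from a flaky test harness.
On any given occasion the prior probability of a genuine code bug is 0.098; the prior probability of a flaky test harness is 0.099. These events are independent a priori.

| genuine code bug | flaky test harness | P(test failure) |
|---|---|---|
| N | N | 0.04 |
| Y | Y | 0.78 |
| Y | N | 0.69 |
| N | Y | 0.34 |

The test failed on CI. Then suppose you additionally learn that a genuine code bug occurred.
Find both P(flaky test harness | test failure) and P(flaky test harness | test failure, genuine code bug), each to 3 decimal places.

By total probability over the 4 (genuine code bug, flaky test harness) configurations:
  P(test failure) = 0.04·0.902·0.901 + 0.34·0.902·0.099 + 0.69·0.098·0.901 + 0.78·0.098·0.099
        = 0.032508 + 0.030361 + 0.060926 + 0.007568 = 0.131363
Keeping only the flaky test harness-present terms gives 0.037929, so
  P(flaky test harness | test failure) = 0.037929 / 0.131363 ≈ 0.289

Now condition on the additional information:
Enumerate both values of flaky test harness and weight by the priors:
  P(test failure | genuine code bug) = 0.69×0.901 + 0.78×0.099
        = 0.621690 + 0.077220 = 0.698910
Configurations with flaky test harness contribute 0.077220, so
  P(flaky test harness | test failure, genuine code bug) = 0.077220 / 0.698910 ≈ 0.110

P(flaky test harness | test failure) ≈ 0.289; P(flaky test harness | test failure, genuine code bug) ≈ 0.110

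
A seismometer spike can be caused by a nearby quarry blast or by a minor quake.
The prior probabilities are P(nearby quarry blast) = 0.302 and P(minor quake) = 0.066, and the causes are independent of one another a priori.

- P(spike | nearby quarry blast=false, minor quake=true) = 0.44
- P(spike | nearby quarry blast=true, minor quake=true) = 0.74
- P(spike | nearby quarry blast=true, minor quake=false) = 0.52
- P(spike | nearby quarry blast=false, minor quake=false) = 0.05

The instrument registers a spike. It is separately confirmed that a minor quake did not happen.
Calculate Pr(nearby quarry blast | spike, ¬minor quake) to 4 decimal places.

Pr(nearby quarry blast | spike, ¬minor quake) ≈ 0.8182

P(spike | ¬minor quake) = 0.05·0.698 + 0.52·0.302 = 0.034900 + 0.157040 = 0.191940
The nearby quarry blast-present share is 0.52·0.302 = 0.157040.
Hence the posterior is 0.157040/0.191940 ≈ 0.8182.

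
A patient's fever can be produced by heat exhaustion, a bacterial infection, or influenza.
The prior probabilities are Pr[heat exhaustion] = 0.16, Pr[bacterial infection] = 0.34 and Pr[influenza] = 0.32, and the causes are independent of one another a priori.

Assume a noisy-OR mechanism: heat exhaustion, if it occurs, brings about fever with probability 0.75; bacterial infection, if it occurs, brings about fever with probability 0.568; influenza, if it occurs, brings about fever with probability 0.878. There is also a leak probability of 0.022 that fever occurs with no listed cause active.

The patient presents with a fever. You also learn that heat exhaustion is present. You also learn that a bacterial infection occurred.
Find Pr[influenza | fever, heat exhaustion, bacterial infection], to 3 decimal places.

Pr[influenza | fever, heat exhaustion, bacterial infection] ≈ 0.342

Under noisy-OR, P(fever | causes) = 1 − (1−0.022)·∏(1−qᵢ) over the active causes.
By total probability over both values of influenza:
  P(fever | heat exhaustion, bacterial infection) = 0.894376×0.68 + 0.987114×0.32
        = 0.608176 + 0.315876 = 0.924052
Configurations with influenza contribute 0.315876, so
  P(influenza | fever, heat exhaustion, bacterial infection) = 0.315876 / 0.924052 ≈ 0.342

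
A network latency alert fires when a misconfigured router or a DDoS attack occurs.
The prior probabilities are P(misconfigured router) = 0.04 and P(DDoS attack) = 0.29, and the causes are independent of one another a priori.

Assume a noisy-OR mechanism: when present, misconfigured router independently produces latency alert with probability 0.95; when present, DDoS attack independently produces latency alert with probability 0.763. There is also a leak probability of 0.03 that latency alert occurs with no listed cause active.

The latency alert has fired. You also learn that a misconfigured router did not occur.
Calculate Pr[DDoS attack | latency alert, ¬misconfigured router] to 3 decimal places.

Pr[DDoS attack | latency alert, ¬misconfigured router] ≈ 0.913

Under noisy-OR, P(latency alert | causes) = 1 − (1−0.03)·∏(1−qᵢ) over the active causes.
Numerator (weight on configurations with DDoS attack): 0.77011·0.29 = 0.223332
Denominator P(latency alert | ¬misconfigured router): 0.03·0.71 + 0.77011·0.29 = 0.244632
Posterior = 0.223332 / 0.244632 ≈ 0.913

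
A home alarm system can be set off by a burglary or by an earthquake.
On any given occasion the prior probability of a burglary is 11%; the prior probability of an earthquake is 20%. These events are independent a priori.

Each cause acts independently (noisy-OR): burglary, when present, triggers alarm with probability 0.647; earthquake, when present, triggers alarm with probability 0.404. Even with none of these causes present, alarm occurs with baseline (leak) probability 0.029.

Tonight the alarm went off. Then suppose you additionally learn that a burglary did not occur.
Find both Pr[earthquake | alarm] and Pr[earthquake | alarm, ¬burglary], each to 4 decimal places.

Under noisy-OR, P(alarm | causes) = 1 − (1−0.029)·∏(1−qᵢ) over the active causes.
Numerator (weight on configurations with earthquake): 0.074989 + 0.017506 = 0.092495
The normalizing constant is 0.029×0.89×0.8 + 0.421284×0.89×0.2 + 0.657237×0.11×0.8 + 0.795713×0.11×0.2 = 0.170980
P(earthquake | alarm) = 0.092495/0.170980 ≈ 0.5410

With the extra evidence:
Numerator (weight on configurations with earthquake): 0.421284·0.2 = 0.084257
The normalizing constant is 0.029·0.8 + 0.421284·0.2 = 0.107457
P(earthquake | alarm, ¬burglary) = 0.084257/0.107457 ≈ 0.7841
Ruling out burglary raises the posterior on earthquake — the flip side of explaining away.

Pr[earthquake | alarm] ≈ 0.5410; Pr[earthquake | alarm, ¬burglary] ≈ 0.7841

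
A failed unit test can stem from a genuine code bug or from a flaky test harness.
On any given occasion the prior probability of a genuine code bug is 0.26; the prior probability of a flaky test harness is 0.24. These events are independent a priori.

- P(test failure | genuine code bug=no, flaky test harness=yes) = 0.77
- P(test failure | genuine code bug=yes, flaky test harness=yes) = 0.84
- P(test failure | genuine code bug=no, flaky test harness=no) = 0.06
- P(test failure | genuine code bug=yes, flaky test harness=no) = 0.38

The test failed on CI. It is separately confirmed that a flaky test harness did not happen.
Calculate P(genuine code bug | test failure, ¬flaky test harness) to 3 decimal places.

P(genuine code bug | test failure, ¬flaky test harness) ≈ 0.690

P(test failure | ¬flaky test harness) = 0.06·0.74 + 0.38·0.26 = 0.044400 + 0.098800 = 0.143200
Of this, 0.098800 comes from 0.38·0.26 (the genuine code bug=true cases).
So P(genuine code bug | test failure, ¬flaky test harness) = 0.098800/0.143200 ≈ 0.690.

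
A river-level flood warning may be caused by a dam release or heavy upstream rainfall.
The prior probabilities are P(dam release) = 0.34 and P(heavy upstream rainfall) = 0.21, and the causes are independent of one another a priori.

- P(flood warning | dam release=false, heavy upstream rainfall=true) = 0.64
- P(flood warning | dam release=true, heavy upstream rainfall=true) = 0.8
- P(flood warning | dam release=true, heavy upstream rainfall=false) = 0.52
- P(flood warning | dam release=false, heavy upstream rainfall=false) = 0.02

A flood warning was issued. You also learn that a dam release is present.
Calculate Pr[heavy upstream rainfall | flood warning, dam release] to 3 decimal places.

Numerator (weight on configurations with heavy upstream rainfall): 0.8*0.21 = 0.168000
The normalizing constant is 0.52*0.79 + 0.8*0.21 = 0.578800
Posterior = 0.168000 / 0.578800 ≈ 0.290

Pr[heavy upstream rainfall | flood warning, dam release] ≈ 0.290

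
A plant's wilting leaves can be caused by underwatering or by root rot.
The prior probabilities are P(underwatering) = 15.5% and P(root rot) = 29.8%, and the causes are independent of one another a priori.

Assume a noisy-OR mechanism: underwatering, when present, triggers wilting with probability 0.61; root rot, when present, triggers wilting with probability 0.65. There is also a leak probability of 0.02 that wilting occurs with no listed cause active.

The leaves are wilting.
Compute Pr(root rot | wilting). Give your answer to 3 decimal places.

Under noisy-OR, P(wilting | causes) = 1 − (1−0.02)·∏(1−qᵢ) over the active causes.
Weight on root rot=true, given the evidence: 0.165439 + 0.040011 = 0.205450
The normalizing constant is 0.02·0.845·0.702 + 0.657·0.845·0.298 + 0.6178·0.155·0.702 + 0.86623·0.155·0.298 = 0.284537
Posterior = 0.205450 / 0.284537 ≈ 0.722

Pr(root rot | wilting) ≈ 0.722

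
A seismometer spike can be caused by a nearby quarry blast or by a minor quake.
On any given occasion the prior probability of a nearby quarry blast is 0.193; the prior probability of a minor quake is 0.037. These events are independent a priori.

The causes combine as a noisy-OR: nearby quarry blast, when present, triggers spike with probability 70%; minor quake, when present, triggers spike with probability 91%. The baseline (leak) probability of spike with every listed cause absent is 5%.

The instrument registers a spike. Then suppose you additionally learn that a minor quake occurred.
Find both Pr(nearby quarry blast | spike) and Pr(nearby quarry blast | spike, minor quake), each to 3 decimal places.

Pr(nearby quarry blast | spike) ≈ 0.679; Pr(nearby quarry blast | spike, minor quake) ≈ 0.203

Under noisy-OR, P(spike | causes) = 1 − (1−0.05)·∏(1−qᵢ) over the active causes.
By total probability over the 4 (nearby quarry blast, minor quake) configurations:
  P(spike) = 0.05*0.807*0.963 + 0.9145*0.807*0.037 + 0.715*0.193*0.963 + 0.97435*0.193*0.037
        = 0.038857 + 0.027306 + 0.132889 + 0.006958 = 0.206010
Configurations with nearby quarry blast contribute 0.139847, so
  P(nearby quarry blast | spike) = 0.139847 / 0.206010 ≈ 0.679

Now also conditioning on minor quake=true:
P(spike | minor quake) = 0.9145*0.807 + 0.97435*0.193 = 0.738001 + 0.188050 = 0.926051
Restricting to configurations with nearby quarry blast present: 0.97435*0.193 = 0.188050.
So P(nearby quarry blast | spike, minor quake) = 0.188050/0.926051 ≈ 0.203.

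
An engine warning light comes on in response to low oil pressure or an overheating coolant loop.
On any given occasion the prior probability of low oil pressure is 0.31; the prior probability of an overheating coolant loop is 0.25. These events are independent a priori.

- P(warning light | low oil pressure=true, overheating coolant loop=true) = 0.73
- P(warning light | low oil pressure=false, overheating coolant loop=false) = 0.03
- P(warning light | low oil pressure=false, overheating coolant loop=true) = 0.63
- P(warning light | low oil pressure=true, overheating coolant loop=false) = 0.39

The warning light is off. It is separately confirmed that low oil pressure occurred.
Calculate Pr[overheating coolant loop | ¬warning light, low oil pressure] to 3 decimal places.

Pr[overheating coolant loop | ¬warning light, low oil pressure] ≈ 0.129

Numerator (weight on configurations with overheating coolant loop): 0.27*0.25 = 0.067500
Denominator P(¬warning light | low oil pressure): 0.61*0.75 + 0.27*0.25 = 0.525000
P(overheating coolant loop | ¬warning light, low oil pressure) = 0.067500/0.525000 ≈ 0.129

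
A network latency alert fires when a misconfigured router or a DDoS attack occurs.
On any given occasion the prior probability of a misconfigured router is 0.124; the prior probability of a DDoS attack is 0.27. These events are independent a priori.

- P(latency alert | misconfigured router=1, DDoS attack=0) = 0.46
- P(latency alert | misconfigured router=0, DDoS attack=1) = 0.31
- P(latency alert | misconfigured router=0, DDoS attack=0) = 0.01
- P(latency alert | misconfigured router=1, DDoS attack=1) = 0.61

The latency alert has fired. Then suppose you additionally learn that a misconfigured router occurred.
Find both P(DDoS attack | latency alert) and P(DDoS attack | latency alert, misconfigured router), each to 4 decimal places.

Enumerate the 4 (misconfigured router, DDoS attack) configurations and weight by the priors:
  P(latency alert) = 0.01·0.876·0.73 + 0.31·0.876·0.27 + 0.46·0.124·0.73 + 0.61·0.124·0.27
        = 0.006395 + 0.073321 + 0.041639 + 0.020423 = 0.141778
Keeping only the DDoS attack-present terms gives 0.093744, so
  P(DDoS attack | latency alert) = 0.093744 / 0.141778 ≈ 0.6612

Now condition on the additional information:
Sum P(latency alert|·) weighted by the priors over both values of DDoS attack:
  P(latency alert | misconfigured router) = 0.46*0.73 + 0.61*0.27
        = 0.335800 + 0.164700 = 0.500500
Keeping only the DDoS attack-present terms gives 0.164700, so
  P(DDoS attack | latency alert, misconfigured router) = 0.164700 / 0.500500 ≈ 0.3291
This is intercausal reasoning (explaining away): once misconfigured router accounts for the latency alert, DDoS attack becomes less likely.

P(DDoS attack | latency alert) ≈ 0.6612; P(DDoS attack | latency alert, misconfigured router) ≈ 0.3291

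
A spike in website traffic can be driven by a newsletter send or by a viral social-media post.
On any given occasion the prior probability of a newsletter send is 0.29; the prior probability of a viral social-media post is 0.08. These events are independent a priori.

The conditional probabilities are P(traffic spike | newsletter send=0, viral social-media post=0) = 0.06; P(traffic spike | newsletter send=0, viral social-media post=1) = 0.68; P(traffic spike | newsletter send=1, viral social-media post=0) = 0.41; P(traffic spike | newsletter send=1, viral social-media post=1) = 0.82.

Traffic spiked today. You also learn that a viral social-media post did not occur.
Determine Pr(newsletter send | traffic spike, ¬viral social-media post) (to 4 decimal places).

Enumerate both values of newsletter send and weight by the priors:
  P(traffic spike | ¬viral social-media post) = 0.06×0.71 + 0.41×0.29
        = 0.042600 + 0.118900 = 0.161500
Keeping only the newsletter send-present terms gives 0.118900, so
  P(newsletter send | traffic spike, ¬viral social-media post) = 0.118900 / 0.161500 ≈ 0.7362

Pr(newsletter send | traffic spike, ¬viral social-media post) ≈ 0.7362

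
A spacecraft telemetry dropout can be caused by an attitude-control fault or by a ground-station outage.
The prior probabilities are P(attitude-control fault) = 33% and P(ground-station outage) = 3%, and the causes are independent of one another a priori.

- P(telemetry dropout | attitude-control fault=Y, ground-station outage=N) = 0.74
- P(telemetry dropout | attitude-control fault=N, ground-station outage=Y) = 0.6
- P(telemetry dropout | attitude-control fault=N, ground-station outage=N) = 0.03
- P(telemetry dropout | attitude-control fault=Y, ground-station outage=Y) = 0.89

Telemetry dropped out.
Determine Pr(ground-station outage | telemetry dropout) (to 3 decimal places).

Pr(ground-station outage | telemetry dropout) ≈ 0.075

Sum P(telemetry dropout|·) weighted by the priors over the 4 (attitude-control fault, ground-station outage) configurations:
  P(telemetry dropout) = 0.03×0.67×0.97 + 0.6×0.67×0.03 + 0.74×0.33×0.97 + 0.89×0.33×0.03
        = 0.019497 + 0.012060 + 0.236874 + 0.008811 = 0.277242
Keeping only the ground-station outage-present terms gives 0.020871, so
  P(ground-station outage | telemetry dropout) = 0.020871 / 0.277242 ≈ 0.075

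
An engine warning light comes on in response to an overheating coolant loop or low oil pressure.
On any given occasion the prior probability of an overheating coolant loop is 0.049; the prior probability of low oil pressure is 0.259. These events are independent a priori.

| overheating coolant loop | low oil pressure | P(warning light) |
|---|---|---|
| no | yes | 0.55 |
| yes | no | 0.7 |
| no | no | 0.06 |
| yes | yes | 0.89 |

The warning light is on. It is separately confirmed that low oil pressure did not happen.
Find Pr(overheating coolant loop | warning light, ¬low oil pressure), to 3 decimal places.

Pr(overheating coolant loop | warning light, ¬low oil pressure) ≈ 0.375

Sum P(warning light|·) weighted by the priors over both values of overheating coolant loop:
  P(warning light | ¬low oil pressure) = 0.06·0.951 + 0.7·0.049
        = 0.057060 + 0.034300 = 0.091360
The terms with overheating coolant loop present sum to 0.034300, so
  P(overheating coolant loop | warning light, ¬low oil pressure) = 0.034300 / 0.091360 ≈ 0.375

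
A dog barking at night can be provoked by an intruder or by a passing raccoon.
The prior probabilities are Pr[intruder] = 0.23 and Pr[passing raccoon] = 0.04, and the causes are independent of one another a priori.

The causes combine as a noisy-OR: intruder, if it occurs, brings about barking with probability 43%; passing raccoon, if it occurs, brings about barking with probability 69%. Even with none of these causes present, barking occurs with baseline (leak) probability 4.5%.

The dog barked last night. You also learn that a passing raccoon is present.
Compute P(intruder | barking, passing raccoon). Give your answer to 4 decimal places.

Under noisy-OR, P(barking | causes) = 1 − (1−0.045)·∏(1−qᵢ) over the active causes.
Sum P(barking|·) weighted by the priors over both values of intruder:
  P(barking | passing raccoon) = 0.70395·0.77 + 0.831252·0.23
        = 0.542041 + 0.191188 = 0.733229
The terms with intruder present sum to 0.191188, so
  P(intruder | barking, passing raccoon) = 0.191188 / 0.733229 ≈ 0.2607

P(intruder | barking, passing raccoon) ≈ 0.2607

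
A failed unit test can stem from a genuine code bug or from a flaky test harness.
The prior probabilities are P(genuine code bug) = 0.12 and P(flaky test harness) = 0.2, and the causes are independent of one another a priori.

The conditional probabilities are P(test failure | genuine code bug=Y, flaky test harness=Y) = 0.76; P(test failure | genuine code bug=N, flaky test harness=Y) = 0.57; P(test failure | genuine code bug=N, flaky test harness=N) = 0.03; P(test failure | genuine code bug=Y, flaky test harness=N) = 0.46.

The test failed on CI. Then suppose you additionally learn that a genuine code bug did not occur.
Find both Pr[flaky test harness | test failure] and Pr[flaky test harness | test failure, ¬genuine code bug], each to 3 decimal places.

Pr[flaky test harness | test failure] ≈ 0.645; Pr[flaky test harness | test failure, ¬genuine code bug] ≈ 0.826

Numerator (weight on configurations with flaky test harness): 0.100320 + 0.018240 = 0.118560
The normalizing constant is 0.03×0.88×0.8 + 0.57×0.88×0.2 + 0.46×0.12×0.8 + 0.76×0.12×0.2 = 0.183840
P(flaky test harness | test failure) = 0.118560/0.183840 ≈ 0.645

Now condition on the additional information:
Weight on flaky test harness=true, given the evidence: 0.57*0.2 = 0.114000
Denominator P(test failure | ¬genuine code bug): 0.03*0.8 + 0.57*0.2 = 0.138000
Posterior = 0.114000 / 0.138000 ≈ 0.826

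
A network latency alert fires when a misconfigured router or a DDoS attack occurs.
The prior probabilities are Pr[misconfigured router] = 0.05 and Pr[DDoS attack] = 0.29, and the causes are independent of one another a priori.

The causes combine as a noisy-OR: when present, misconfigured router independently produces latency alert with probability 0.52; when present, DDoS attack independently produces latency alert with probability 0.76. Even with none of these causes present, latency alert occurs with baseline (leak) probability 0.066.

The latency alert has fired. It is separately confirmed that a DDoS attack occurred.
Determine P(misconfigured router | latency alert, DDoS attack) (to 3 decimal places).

P(misconfigured router | latency alert, DDoS attack) ≈ 0.057

Under noisy-OR, P(latency alert | causes) = 1 − (1−0.066)·∏(1−qᵢ) over the active causes.
P(latency alert | DDoS attack) = 0.77584×0.95 + 0.892403×0.05 = 0.737048 + 0.044620 = 0.781668
Restricting to configurations with misconfigured router present: 0.892403×0.05 = 0.044620.
Hence the posterior is 0.044620/0.781668 ≈ 0.057.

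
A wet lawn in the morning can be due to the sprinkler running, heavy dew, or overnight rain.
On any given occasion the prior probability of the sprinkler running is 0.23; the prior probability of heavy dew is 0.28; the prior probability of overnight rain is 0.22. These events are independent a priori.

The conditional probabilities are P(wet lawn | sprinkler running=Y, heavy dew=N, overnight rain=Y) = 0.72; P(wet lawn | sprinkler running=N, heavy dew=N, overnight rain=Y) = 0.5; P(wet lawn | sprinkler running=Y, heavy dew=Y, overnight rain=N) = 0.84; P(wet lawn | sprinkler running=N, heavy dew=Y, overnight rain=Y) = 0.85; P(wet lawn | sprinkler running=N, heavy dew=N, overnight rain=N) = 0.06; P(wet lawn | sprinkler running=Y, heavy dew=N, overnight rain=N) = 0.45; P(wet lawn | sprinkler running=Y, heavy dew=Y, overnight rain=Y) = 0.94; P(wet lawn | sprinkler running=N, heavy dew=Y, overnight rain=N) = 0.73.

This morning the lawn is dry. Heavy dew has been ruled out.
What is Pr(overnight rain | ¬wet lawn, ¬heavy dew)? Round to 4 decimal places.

P(¬wet lawn | ¬heavy dew) = 0.94×0.77×0.78 + 0.5×0.77×0.22 + 0.55×0.23×0.78 + 0.28×0.23×0.22 = 0.564564 + 0.084700 + 0.098670 + 0.014168 = 0.762102
The overnight rain-present share is 0.084700 + 0.014168 = 0.098868.
So P(overnight rain | ¬wet lawn, ¬heavy dew) = 0.098868/0.762102 ≈ 0.1297.

Pr(overnight rain | ¬wet lawn, ¬heavy dew) ≈ 0.1297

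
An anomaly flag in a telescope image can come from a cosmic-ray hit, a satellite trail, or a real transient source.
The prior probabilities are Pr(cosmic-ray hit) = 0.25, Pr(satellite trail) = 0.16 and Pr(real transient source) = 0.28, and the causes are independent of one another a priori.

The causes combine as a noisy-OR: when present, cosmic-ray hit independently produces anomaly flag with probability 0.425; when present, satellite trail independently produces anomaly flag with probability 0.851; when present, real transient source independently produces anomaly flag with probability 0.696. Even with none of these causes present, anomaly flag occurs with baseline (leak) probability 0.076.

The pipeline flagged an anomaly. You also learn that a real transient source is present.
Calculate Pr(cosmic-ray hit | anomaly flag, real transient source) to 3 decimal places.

Under noisy-OR, P(anomaly flag | causes) = 1 − (1−0.076)·∏(1−qᵢ) over the active causes.
P(anomaly flag | real transient source) = 0.719104*0.75*0.84 + 0.958146*0.75*0.16 + 0.838485*0.25*0.84 + 0.975934*0.25*0.16 = 0.453036 + 0.114978 + 0.176082 + 0.039037 = 0.783133
Restricting to configurations with cosmic-ray hit present: 0.176082 + 0.039037 = 0.215119.
So P(cosmic-ray hit | anomaly flag, real transient source) = 0.215119/0.783133 ≈ 0.275.

Pr(cosmic-ray hit | anomaly flag, real transient source) ≈ 0.275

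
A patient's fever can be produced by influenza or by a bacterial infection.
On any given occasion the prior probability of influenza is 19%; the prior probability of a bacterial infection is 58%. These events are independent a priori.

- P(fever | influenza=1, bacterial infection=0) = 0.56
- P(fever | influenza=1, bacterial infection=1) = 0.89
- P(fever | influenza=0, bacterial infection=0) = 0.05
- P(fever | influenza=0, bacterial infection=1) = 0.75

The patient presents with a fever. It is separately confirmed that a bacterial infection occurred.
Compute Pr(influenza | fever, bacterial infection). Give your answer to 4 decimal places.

Pr(influenza | fever, bacterial infection) ≈ 0.2177

Numerator (weight on configurations with influenza): 0.89*0.19 = 0.169100
The normalizing constant is 0.75*0.81 + 0.89*0.19 = 0.776600
Posterior = 0.169100 / 0.776600 ≈ 0.2177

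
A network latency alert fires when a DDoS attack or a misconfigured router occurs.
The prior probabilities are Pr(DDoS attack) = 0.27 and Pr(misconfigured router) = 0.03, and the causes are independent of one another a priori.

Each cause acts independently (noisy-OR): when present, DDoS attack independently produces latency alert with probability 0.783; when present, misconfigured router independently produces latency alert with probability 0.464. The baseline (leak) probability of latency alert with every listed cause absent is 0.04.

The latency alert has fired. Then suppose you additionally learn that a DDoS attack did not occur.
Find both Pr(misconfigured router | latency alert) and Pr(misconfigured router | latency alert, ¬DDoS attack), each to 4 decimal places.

Pr(misconfigured router | latency alert) ≈ 0.0703; Pr(misconfigured router | latency alert, ¬DDoS attack) ≈ 0.2729

Under noisy-OR, P(latency alert | causes) = 1 − (1−0.04)·∏(1−qᵢ) over the active causes.
Numerator (weight on configurations with misconfigured router): 0.010631 + 0.007196 = 0.017827
The normalizing constant is 0.04·0.73·0.97 + 0.48544·0.73·0.03 + 0.79168·0.27·0.97 + 0.88834·0.27·0.03 = 0.253492
P(misconfigured router | latency alert) = 0.017827/0.253492 ≈ 0.0703

Now condition on the additional information:
Weight on misconfigured router=true, given the evidence: 0.48544·0.03 = 0.014563
Denominator P(latency alert | ¬DDoS attack): 0.04·0.97 + 0.48544·0.03 = 0.053363
Posterior = 0.014563 / 0.053363 ≈ 0.2729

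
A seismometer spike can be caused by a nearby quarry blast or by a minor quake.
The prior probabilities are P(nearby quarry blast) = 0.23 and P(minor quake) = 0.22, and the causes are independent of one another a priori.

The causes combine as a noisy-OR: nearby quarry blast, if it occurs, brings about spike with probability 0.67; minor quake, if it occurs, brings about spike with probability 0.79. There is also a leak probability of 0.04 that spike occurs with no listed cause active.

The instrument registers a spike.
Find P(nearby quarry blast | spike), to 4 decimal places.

P(nearby quarry blast | spike) ≈ 0.5160

Under noisy-OR, P(spike | causes) = 1 − (1−0.04)·∏(1−qᵢ) over the active causes.
Weight on nearby quarry blast=true, given the evidence: 0.122566 + 0.047234 = 0.169800
Denominator P(spike): 0.04*0.77*0.78 + 0.7984*0.77*0.22 + 0.6832*0.23*0.78 + 0.933472*0.23*0.22 = 0.329073
Posterior = 0.169800 / 0.329073 ≈ 0.5160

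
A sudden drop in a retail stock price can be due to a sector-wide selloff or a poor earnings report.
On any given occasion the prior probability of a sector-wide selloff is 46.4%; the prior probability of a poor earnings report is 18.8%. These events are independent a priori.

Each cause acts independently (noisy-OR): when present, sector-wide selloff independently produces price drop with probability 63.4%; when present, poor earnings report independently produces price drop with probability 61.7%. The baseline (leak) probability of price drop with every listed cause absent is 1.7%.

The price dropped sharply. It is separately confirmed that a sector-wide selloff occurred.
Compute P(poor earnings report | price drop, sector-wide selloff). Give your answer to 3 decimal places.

Under noisy-OR, P(price drop | causes) = 1 − (1−0.017)·∏(1−qᵢ) over the active causes.
Enumerate both values of poor earnings report and weight by the priors:
  P(price drop | sector-wide selloff) = 0.640222·0.812 + 0.862205·0.188
        = 0.519860 + 0.162095 = 0.681955
Keeping only the poor earnings report-present terms gives 0.162095, so
  P(poor earnings report | price drop, sector-wide selloff) = 0.162095 / 0.681955 ≈ 0.238

P(poor earnings report | price drop, sector-wide selloff) ≈ 0.238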